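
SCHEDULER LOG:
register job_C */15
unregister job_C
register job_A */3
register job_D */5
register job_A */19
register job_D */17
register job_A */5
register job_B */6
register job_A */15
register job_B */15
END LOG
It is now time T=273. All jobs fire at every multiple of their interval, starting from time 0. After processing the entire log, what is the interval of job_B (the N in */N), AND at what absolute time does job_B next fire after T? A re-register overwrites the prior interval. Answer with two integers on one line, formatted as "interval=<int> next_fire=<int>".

Answer: interval=15 next_fire=285

Derivation:
Op 1: register job_C */15 -> active={job_C:*/15}
Op 2: unregister job_C -> active={}
Op 3: register job_A */3 -> active={job_A:*/3}
Op 4: register job_D */5 -> active={job_A:*/3, job_D:*/5}
Op 5: register job_A */19 -> active={job_A:*/19, job_D:*/5}
Op 6: register job_D */17 -> active={job_A:*/19, job_D:*/17}
Op 7: register job_A */5 -> active={job_A:*/5, job_D:*/17}
Op 8: register job_B */6 -> active={job_A:*/5, job_B:*/6, job_D:*/17}
Op 9: register job_A */15 -> active={job_A:*/15, job_B:*/6, job_D:*/17}
Op 10: register job_B */15 -> active={job_A:*/15, job_B:*/15, job_D:*/17}
Final interval of job_B = 15
Next fire of job_B after T=273: (273//15+1)*15 = 285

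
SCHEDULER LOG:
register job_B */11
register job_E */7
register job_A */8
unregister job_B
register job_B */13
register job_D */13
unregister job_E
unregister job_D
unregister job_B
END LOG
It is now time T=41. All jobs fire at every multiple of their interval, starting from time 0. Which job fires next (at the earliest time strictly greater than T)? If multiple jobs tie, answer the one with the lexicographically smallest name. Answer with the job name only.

Answer: job_A

Derivation:
Op 1: register job_B */11 -> active={job_B:*/11}
Op 2: register job_E */7 -> active={job_B:*/11, job_E:*/7}
Op 3: register job_A */8 -> active={job_A:*/8, job_B:*/11, job_E:*/7}
Op 4: unregister job_B -> active={job_A:*/8, job_E:*/7}
Op 5: register job_B */13 -> active={job_A:*/8, job_B:*/13, job_E:*/7}
Op 6: register job_D */13 -> active={job_A:*/8, job_B:*/13, job_D:*/13, job_E:*/7}
Op 7: unregister job_E -> active={job_A:*/8, job_B:*/13, job_D:*/13}
Op 8: unregister job_D -> active={job_A:*/8, job_B:*/13}
Op 9: unregister job_B -> active={job_A:*/8}
  job_A: interval 8, next fire after T=41 is 48
Earliest = 48, winner (lex tiebreak) = job_A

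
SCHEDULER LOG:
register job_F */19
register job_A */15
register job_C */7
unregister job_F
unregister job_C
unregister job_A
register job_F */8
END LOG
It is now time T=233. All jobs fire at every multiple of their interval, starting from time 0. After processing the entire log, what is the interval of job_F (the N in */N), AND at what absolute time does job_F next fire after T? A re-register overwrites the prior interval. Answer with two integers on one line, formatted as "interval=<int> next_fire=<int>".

Answer: interval=8 next_fire=240

Derivation:
Op 1: register job_F */19 -> active={job_F:*/19}
Op 2: register job_A */15 -> active={job_A:*/15, job_F:*/19}
Op 3: register job_C */7 -> active={job_A:*/15, job_C:*/7, job_F:*/19}
Op 4: unregister job_F -> active={job_A:*/15, job_C:*/7}
Op 5: unregister job_C -> active={job_A:*/15}
Op 6: unregister job_A -> active={}
Op 7: register job_F */8 -> active={job_F:*/8}
Final interval of job_F = 8
Next fire of job_F after T=233: (233//8+1)*8 = 240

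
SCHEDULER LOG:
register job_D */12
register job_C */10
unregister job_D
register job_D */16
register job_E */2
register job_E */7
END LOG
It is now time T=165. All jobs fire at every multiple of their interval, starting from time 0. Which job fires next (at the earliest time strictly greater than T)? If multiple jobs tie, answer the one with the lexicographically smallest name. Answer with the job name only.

Answer: job_E

Derivation:
Op 1: register job_D */12 -> active={job_D:*/12}
Op 2: register job_C */10 -> active={job_C:*/10, job_D:*/12}
Op 3: unregister job_D -> active={job_C:*/10}
Op 4: register job_D */16 -> active={job_C:*/10, job_D:*/16}
Op 5: register job_E */2 -> active={job_C:*/10, job_D:*/16, job_E:*/2}
Op 6: register job_E */7 -> active={job_C:*/10, job_D:*/16, job_E:*/7}
  job_C: interval 10, next fire after T=165 is 170
  job_D: interval 16, next fire after T=165 is 176
  job_E: interval 7, next fire after T=165 is 168
Earliest = 168, winner (lex tiebreak) = job_E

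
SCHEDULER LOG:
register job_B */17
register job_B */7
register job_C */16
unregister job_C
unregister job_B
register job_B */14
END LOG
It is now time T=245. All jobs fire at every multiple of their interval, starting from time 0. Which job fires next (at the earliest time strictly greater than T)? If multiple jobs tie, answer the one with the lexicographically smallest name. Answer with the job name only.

Answer: job_B

Derivation:
Op 1: register job_B */17 -> active={job_B:*/17}
Op 2: register job_B */7 -> active={job_B:*/7}
Op 3: register job_C */16 -> active={job_B:*/7, job_C:*/16}
Op 4: unregister job_C -> active={job_B:*/7}
Op 5: unregister job_B -> active={}
Op 6: register job_B */14 -> active={job_B:*/14}
  job_B: interval 14, next fire after T=245 is 252
Earliest = 252, winner (lex tiebreak) = job_B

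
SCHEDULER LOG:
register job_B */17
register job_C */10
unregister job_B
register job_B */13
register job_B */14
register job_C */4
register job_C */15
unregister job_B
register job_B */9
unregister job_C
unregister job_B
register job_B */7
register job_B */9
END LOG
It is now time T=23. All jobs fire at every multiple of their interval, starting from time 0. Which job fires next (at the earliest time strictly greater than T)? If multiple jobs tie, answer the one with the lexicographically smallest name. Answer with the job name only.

Answer: job_B

Derivation:
Op 1: register job_B */17 -> active={job_B:*/17}
Op 2: register job_C */10 -> active={job_B:*/17, job_C:*/10}
Op 3: unregister job_B -> active={job_C:*/10}
Op 4: register job_B */13 -> active={job_B:*/13, job_C:*/10}
Op 5: register job_B */14 -> active={job_B:*/14, job_C:*/10}
Op 6: register job_C */4 -> active={job_B:*/14, job_C:*/4}
Op 7: register job_C */15 -> active={job_B:*/14, job_C:*/15}
Op 8: unregister job_B -> active={job_C:*/15}
Op 9: register job_B */9 -> active={job_B:*/9, job_C:*/15}
Op 10: unregister job_C -> active={job_B:*/9}
Op 11: unregister job_B -> active={}
Op 12: register job_B */7 -> active={job_B:*/7}
Op 13: register job_B */9 -> active={job_B:*/9}
  job_B: interval 9, next fire after T=23 is 27
Earliest = 27, winner (lex tiebreak) = job_B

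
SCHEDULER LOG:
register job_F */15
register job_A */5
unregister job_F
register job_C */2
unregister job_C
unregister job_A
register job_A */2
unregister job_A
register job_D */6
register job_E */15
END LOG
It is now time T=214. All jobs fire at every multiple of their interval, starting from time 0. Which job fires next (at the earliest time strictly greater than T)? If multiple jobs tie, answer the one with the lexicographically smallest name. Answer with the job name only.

Op 1: register job_F */15 -> active={job_F:*/15}
Op 2: register job_A */5 -> active={job_A:*/5, job_F:*/15}
Op 3: unregister job_F -> active={job_A:*/5}
Op 4: register job_C */2 -> active={job_A:*/5, job_C:*/2}
Op 5: unregister job_C -> active={job_A:*/5}
Op 6: unregister job_A -> active={}
Op 7: register job_A */2 -> active={job_A:*/2}
Op 8: unregister job_A -> active={}
Op 9: register job_D */6 -> active={job_D:*/6}
Op 10: register job_E */15 -> active={job_D:*/6, job_E:*/15}
  job_D: interval 6, next fire after T=214 is 216
  job_E: interval 15, next fire after T=214 is 225
Earliest = 216, winner (lex tiebreak) = job_D

Answer: job_D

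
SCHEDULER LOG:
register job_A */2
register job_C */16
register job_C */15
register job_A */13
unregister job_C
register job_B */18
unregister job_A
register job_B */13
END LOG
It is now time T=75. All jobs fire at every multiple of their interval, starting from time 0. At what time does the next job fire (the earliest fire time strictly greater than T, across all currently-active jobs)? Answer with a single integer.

Op 1: register job_A */2 -> active={job_A:*/2}
Op 2: register job_C */16 -> active={job_A:*/2, job_C:*/16}
Op 3: register job_C */15 -> active={job_A:*/2, job_C:*/15}
Op 4: register job_A */13 -> active={job_A:*/13, job_C:*/15}
Op 5: unregister job_C -> active={job_A:*/13}
Op 6: register job_B */18 -> active={job_A:*/13, job_B:*/18}
Op 7: unregister job_A -> active={job_B:*/18}
Op 8: register job_B */13 -> active={job_B:*/13}
  job_B: interval 13, next fire after T=75 is 78
Earliest fire time = 78 (job job_B)

Answer: 78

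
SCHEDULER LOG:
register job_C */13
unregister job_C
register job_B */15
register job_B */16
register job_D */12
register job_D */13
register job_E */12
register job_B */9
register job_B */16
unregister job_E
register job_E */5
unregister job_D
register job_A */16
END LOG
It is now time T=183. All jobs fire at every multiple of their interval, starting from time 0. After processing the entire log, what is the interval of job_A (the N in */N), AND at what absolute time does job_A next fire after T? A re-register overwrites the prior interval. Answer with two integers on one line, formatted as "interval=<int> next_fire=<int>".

Op 1: register job_C */13 -> active={job_C:*/13}
Op 2: unregister job_C -> active={}
Op 3: register job_B */15 -> active={job_B:*/15}
Op 4: register job_B */16 -> active={job_B:*/16}
Op 5: register job_D */12 -> active={job_B:*/16, job_D:*/12}
Op 6: register job_D */13 -> active={job_B:*/16, job_D:*/13}
Op 7: register job_E */12 -> active={job_B:*/16, job_D:*/13, job_E:*/12}
Op 8: register job_B */9 -> active={job_B:*/9, job_D:*/13, job_E:*/12}
Op 9: register job_B */16 -> active={job_B:*/16, job_D:*/13, job_E:*/12}
Op 10: unregister job_E -> active={job_B:*/16, job_D:*/13}
Op 11: register job_E */5 -> active={job_B:*/16, job_D:*/13, job_E:*/5}
Op 12: unregister job_D -> active={job_B:*/16, job_E:*/5}
Op 13: register job_A */16 -> active={job_A:*/16, job_B:*/16, job_E:*/5}
Final interval of job_A = 16
Next fire of job_A after T=183: (183//16+1)*16 = 192

Answer: interval=16 next_fire=192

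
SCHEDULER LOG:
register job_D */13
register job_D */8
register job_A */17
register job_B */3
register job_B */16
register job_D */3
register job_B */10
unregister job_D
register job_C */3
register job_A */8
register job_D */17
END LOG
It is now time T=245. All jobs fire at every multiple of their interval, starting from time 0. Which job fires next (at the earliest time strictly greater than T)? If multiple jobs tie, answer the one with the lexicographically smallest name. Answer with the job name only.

Answer: job_C

Derivation:
Op 1: register job_D */13 -> active={job_D:*/13}
Op 2: register job_D */8 -> active={job_D:*/8}
Op 3: register job_A */17 -> active={job_A:*/17, job_D:*/8}
Op 4: register job_B */3 -> active={job_A:*/17, job_B:*/3, job_D:*/8}
Op 5: register job_B */16 -> active={job_A:*/17, job_B:*/16, job_D:*/8}
Op 6: register job_D */3 -> active={job_A:*/17, job_B:*/16, job_D:*/3}
Op 7: register job_B */10 -> active={job_A:*/17, job_B:*/10, job_D:*/3}
Op 8: unregister job_D -> active={job_A:*/17, job_B:*/10}
Op 9: register job_C */3 -> active={job_A:*/17, job_B:*/10, job_C:*/3}
Op 10: register job_A */8 -> active={job_A:*/8, job_B:*/10, job_C:*/3}
Op 11: register job_D */17 -> active={job_A:*/8, job_B:*/10, job_C:*/3, job_D:*/17}
  job_A: interval 8, next fire after T=245 is 248
  job_B: interval 10, next fire after T=245 is 250
  job_C: interval 3, next fire after T=245 is 246
  job_D: interval 17, next fire after T=245 is 255
Earliest = 246, winner (lex tiebreak) = job_C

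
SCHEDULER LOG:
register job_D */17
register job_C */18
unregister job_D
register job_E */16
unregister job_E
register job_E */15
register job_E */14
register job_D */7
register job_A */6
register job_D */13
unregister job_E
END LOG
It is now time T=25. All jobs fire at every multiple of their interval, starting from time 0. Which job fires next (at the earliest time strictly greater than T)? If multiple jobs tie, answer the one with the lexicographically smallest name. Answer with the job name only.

Op 1: register job_D */17 -> active={job_D:*/17}
Op 2: register job_C */18 -> active={job_C:*/18, job_D:*/17}
Op 3: unregister job_D -> active={job_C:*/18}
Op 4: register job_E */16 -> active={job_C:*/18, job_E:*/16}
Op 5: unregister job_E -> active={job_C:*/18}
Op 6: register job_E */15 -> active={job_C:*/18, job_E:*/15}
Op 7: register job_E */14 -> active={job_C:*/18, job_E:*/14}
Op 8: register job_D */7 -> active={job_C:*/18, job_D:*/7, job_E:*/14}
Op 9: register job_A */6 -> active={job_A:*/6, job_C:*/18, job_D:*/7, job_E:*/14}
Op 10: register job_D */13 -> active={job_A:*/6, job_C:*/18, job_D:*/13, job_E:*/14}
Op 11: unregister job_E -> active={job_A:*/6, job_C:*/18, job_D:*/13}
  job_A: interval 6, next fire after T=25 is 30
  job_C: interval 18, next fire after T=25 is 36
  job_D: interval 13, next fire after T=25 is 26
Earliest = 26, winner (lex tiebreak) = job_D

Answer: job_D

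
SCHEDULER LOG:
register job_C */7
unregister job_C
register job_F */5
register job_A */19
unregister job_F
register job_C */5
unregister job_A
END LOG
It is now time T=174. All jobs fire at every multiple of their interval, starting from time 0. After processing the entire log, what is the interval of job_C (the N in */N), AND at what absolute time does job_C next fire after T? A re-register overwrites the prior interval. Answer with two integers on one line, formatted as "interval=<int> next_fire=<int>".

Op 1: register job_C */7 -> active={job_C:*/7}
Op 2: unregister job_C -> active={}
Op 3: register job_F */5 -> active={job_F:*/5}
Op 4: register job_A */19 -> active={job_A:*/19, job_F:*/5}
Op 5: unregister job_F -> active={job_A:*/19}
Op 6: register job_C */5 -> active={job_A:*/19, job_C:*/5}
Op 7: unregister job_A -> active={job_C:*/5}
Final interval of job_C = 5
Next fire of job_C after T=174: (174//5+1)*5 = 175

Answer: interval=5 next_fire=175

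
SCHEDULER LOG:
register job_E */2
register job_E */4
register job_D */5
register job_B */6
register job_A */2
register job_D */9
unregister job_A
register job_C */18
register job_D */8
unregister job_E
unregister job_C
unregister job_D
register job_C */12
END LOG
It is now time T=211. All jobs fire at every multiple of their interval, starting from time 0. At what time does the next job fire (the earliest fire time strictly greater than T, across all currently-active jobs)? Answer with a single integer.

Answer: 216

Derivation:
Op 1: register job_E */2 -> active={job_E:*/2}
Op 2: register job_E */4 -> active={job_E:*/4}
Op 3: register job_D */5 -> active={job_D:*/5, job_E:*/4}
Op 4: register job_B */6 -> active={job_B:*/6, job_D:*/5, job_E:*/4}
Op 5: register job_A */2 -> active={job_A:*/2, job_B:*/6, job_D:*/5, job_E:*/4}
Op 6: register job_D */9 -> active={job_A:*/2, job_B:*/6, job_D:*/9, job_E:*/4}
Op 7: unregister job_A -> active={job_B:*/6, job_D:*/9, job_E:*/4}
Op 8: register job_C */18 -> active={job_B:*/6, job_C:*/18, job_D:*/9, job_E:*/4}
Op 9: register job_D */8 -> active={job_B:*/6, job_C:*/18, job_D:*/8, job_E:*/4}
Op 10: unregister job_E -> active={job_B:*/6, job_C:*/18, job_D:*/8}
Op 11: unregister job_C -> active={job_B:*/6, job_D:*/8}
Op 12: unregister job_D -> active={job_B:*/6}
Op 13: register job_C */12 -> active={job_B:*/6, job_C:*/12}
  job_B: interval 6, next fire after T=211 is 216
  job_C: interval 12, next fire after T=211 is 216
Earliest fire time = 216 (job job_B)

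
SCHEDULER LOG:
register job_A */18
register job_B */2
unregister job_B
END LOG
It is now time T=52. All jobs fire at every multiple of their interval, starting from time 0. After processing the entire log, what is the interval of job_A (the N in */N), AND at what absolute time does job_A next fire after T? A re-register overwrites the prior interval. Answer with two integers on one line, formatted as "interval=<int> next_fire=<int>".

Op 1: register job_A */18 -> active={job_A:*/18}
Op 2: register job_B */2 -> active={job_A:*/18, job_B:*/2}
Op 3: unregister job_B -> active={job_A:*/18}
Final interval of job_A = 18
Next fire of job_A after T=52: (52//18+1)*18 = 54

Answer: interval=18 next_fire=54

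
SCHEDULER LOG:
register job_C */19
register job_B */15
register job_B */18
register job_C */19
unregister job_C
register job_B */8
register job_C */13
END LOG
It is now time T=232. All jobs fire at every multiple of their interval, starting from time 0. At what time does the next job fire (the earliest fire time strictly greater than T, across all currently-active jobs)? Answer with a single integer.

Answer: 234

Derivation:
Op 1: register job_C */19 -> active={job_C:*/19}
Op 2: register job_B */15 -> active={job_B:*/15, job_C:*/19}
Op 3: register job_B */18 -> active={job_B:*/18, job_C:*/19}
Op 4: register job_C */19 -> active={job_B:*/18, job_C:*/19}
Op 5: unregister job_C -> active={job_B:*/18}
Op 6: register job_B */8 -> active={job_B:*/8}
Op 7: register job_C */13 -> active={job_B:*/8, job_C:*/13}
  job_B: interval 8, next fire after T=232 is 240
  job_C: interval 13, next fire after T=232 is 234
Earliest fire time = 234 (job job_C)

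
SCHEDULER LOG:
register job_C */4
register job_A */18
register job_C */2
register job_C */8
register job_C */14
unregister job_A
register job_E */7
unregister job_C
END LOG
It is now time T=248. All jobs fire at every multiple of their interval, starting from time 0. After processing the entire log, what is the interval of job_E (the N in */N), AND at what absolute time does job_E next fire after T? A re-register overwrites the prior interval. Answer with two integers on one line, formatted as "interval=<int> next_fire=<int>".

Answer: interval=7 next_fire=252

Derivation:
Op 1: register job_C */4 -> active={job_C:*/4}
Op 2: register job_A */18 -> active={job_A:*/18, job_C:*/4}
Op 3: register job_C */2 -> active={job_A:*/18, job_C:*/2}
Op 4: register job_C */8 -> active={job_A:*/18, job_C:*/8}
Op 5: register job_C */14 -> active={job_A:*/18, job_C:*/14}
Op 6: unregister job_A -> active={job_C:*/14}
Op 7: register job_E */7 -> active={job_C:*/14, job_E:*/7}
Op 8: unregister job_C -> active={job_E:*/7}
Final interval of job_E = 7
Next fire of job_E after T=248: (248//7+1)*7 = 252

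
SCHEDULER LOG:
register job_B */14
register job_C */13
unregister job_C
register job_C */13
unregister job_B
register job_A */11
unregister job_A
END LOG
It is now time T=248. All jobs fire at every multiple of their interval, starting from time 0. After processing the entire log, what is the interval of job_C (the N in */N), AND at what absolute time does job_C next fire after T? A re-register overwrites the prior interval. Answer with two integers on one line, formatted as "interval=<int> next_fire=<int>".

Answer: interval=13 next_fire=260

Derivation:
Op 1: register job_B */14 -> active={job_B:*/14}
Op 2: register job_C */13 -> active={job_B:*/14, job_C:*/13}
Op 3: unregister job_C -> active={job_B:*/14}
Op 4: register job_C */13 -> active={job_B:*/14, job_C:*/13}
Op 5: unregister job_B -> active={job_C:*/13}
Op 6: register job_A */11 -> active={job_A:*/11, job_C:*/13}
Op 7: unregister job_A -> active={job_C:*/13}
Final interval of job_C = 13
Next fire of job_C after T=248: (248//13+1)*13 = 260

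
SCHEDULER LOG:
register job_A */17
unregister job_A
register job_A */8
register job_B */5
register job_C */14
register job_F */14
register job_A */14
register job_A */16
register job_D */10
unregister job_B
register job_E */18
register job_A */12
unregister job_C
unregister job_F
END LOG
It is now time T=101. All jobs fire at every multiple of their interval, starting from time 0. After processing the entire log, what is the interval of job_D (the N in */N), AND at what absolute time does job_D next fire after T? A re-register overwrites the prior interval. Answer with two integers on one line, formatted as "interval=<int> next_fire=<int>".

Answer: interval=10 next_fire=110

Derivation:
Op 1: register job_A */17 -> active={job_A:*/17}
Op 2: unregister job_A -> active={}
Op 3: register job_A */8 -> active={job_A:*/8}
Op 4: register job_B */5 -> active={job_A:*/8, job_B:*/5}
Op 5: register job_C */14 -> active={job_A:*/8, job_B:*/5, job_C:*/14}
Op 6: register job_F */14 -> active={job_A:*/8, job_B:*/5, job_C:*/14, job_F:*/14}
Op 7: register job_A */14 -> active={job_A:*/14, job_B:*/5, job_C:*/14, job_F:*/14}
Op 8: register job_A */16 -> active={job_A:*/16, job_B:*/5, job_C:*/14, job_F:*/14}
Op 9: register job_D */10 -> active={job_A:*/16, job_B:*/5, job_C:*/14, job_D:*/10, job_F:*/14}
Op 10: unregister job_B -> active={job_A:*/16, job_C:*/14, job_D:*/10, job_F:*/14}
Op 11: register job_E */18 -> active={job_A:*/16, job_C:*/14, job_D:*/10, job_E:*/18, job_F:*/14}
Op 12: register job_A */12 -> active={job_A:*/12, job_C:*/14, job_D:*/10, job_E:*/18, job_F:*/14}
Op 13: unregister job_C -> active={job_A:*/12, job_D:*/10, job_E:*/18, job_F:*/14}
Op 14: unregister job_F -> active={job_A:*/12, job_D:*/10, job_E:*/18}
Final interval of job_D = 10
Next fire of job_D after T=101: (101//10+1)*10 = 110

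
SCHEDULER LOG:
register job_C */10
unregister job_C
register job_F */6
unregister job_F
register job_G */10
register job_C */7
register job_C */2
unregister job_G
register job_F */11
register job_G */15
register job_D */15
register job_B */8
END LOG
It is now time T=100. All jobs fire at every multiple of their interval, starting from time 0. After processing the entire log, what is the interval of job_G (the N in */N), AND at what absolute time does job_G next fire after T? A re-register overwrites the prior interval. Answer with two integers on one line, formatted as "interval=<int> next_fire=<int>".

Op 1: register job_C */10 -> active={job_C:*/10}
Op 2: unregister job_C -> active={}
Op 3: register job_F */6 -> active={job_F:*/6}
Op 4: unregister job_F -> active={}
Op 5: register job_G */10 -> active={job_G:*/10}
Op 6: register job_C */7 -> active={job_C:*/7, job_G:*/10}
Op 7: register job_C */2 -> active={job_C:*/2, job_G:*/10}
Op 8: unregister job_G -> active={job_C:*/2}
Op 9: register job_F */11 -> active={job_C:*/2, job_F:*/11}
Op 10: register job_G */15 -> active={job_C:*/2, job_F:*/11, job_G:*/15}
Op 11: register job_D */15 -> active={job_C:*/2, job_D:*/15, job_F:*/11, job_G:*/15}
Op 12: register job_B */8 -> active={job_B:*/8, job_C:*/2, job_D:*/15, job_F:*/11, job_G:*/15}
Final interval of job_G = 15
Next fire of job_G after T=100: (100//15+1)*15 = 105

Answer: interval=15 next_fire=105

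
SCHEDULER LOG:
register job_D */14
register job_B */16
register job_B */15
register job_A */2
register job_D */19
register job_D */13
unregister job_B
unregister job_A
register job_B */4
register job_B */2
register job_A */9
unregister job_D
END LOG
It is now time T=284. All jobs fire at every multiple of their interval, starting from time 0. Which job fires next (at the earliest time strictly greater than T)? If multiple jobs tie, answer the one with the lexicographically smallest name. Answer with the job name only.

Answer: job_B

Derivation:
Op 1: register job_D */14 -> active={job_D:*/14}
Op 2: register job_B */16 -> active={job_B:*/16, job_D:*/14}
Op 3: register job_B */15 -> active={job_B:*/15, job_D:*/14}
Op 4: register job_A */2 -> active={job_A:*/2, job_B:*/15, job_D:*/14}
Op 5: register job_D */19 -> active={job_A:*/2, job_B:*/15, job_D:*/19}
Op 6: register job_D */13 -> active={job_A:*/2, job_B:*/15, job_D:*/13}
Op 7: unregister job_B -> active={job_A:*/2, job_D:*/13}
Op 8: unregister job_A -> active={job_D:*/13}
Op 9: register job_B */4 -> active={job_B:*/4, job_D:*/13}
Op 10: register job_B */2 -> active={job_B:*/2, job_D:*/13}
Op 11: register job_A */9 -> active={job_A:*/9, job_B:*/2, job_D:*/13}
Op 12: unregister job_D -> active={job_A:*/9, job_B:*/2}
  job_A: interval 9, next fire after T=284 is 288
  job_B: interval 2, next fire after T=284 is 286
Earliest = 286, winner (lex tiebreak) = job_B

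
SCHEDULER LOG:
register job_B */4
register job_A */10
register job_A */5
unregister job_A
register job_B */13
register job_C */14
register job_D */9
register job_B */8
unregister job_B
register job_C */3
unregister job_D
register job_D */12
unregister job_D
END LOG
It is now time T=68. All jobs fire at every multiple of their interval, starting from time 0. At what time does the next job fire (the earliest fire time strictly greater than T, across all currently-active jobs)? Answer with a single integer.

Op 1: register job_B */4 -> active={job_B:*/4}
Op 2: register job_A */10 -> active={job_A:*/10, job_B:*/4}
Op 3: register job_A */5 -> active={job_A:*/5, job_B:*/4}
Op 4: unregister job_A -> active={job_B:*/4}
Op 5: register job_B */13 -> active={job_B:*/13}
Op 6: register job_C */14 -> active={job_B:*/13, job_C:*/14}
Op 7: register job_D */9 -> active={job_B:*/13, job_C:*/14, job_D:*/9}
Op 8: register job_B */8 -> active={job_B:*/8, job_C:*/14, job_D:*/9}
Op 9: unregister job_B -> active={job_C:*/14, job_D:*/9}
Op 10: register job_C */3 -> active={job_C:*/3, job_D:*/9}
Op 11: unregister job_D -> active={job_C:*/3}
Op 12: register job_D */12 -> active={job_C:*/3, job_D:*/12}
Op 13: unregister job_D -> active={job_C:*/3}
  job_C: interval 3, next fire after T=68 is 69
Earliest fire time = 69 (job job_C)

Answer: 69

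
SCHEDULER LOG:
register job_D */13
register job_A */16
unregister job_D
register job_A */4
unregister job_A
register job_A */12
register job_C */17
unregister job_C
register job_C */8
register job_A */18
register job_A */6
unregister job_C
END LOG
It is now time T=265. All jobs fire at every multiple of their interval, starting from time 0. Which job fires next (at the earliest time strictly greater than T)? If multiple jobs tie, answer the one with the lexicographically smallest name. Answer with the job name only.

Op 1: register job_D */13 -> active={job_D:*/13}
Op 2: register job_A */16 -> active={job_A:*/16, job_D:*/13}
Op 3: unregister job_D -> active={job_A:*/16}
Op 4: register job_A */4 -> active={job_A:*/4}
Op 5: unregister job_A -> active={}
Op 6: register job_A */12 -> active={job_A:*/12}
Op 7: register job_C */17 -> active={job_A:*/12, job_C:*/17}
Op 8: unregister job_C -> active={job_A:*/12}
Op 9: register job_C */8 -> active={job_A:*/12, job_C:*/8}
Op 10: register job_A */18 -> active={job_A:*/18, job_C:*/8}
Op 11: register job_A */6 -> active={job_A:*/6, job_C:*/8}
Op 12: unregister job_C -> active={job_A:*/6}
  job_A: interval 6, next fire after T=265 is 270
Earliest = 270, winner (lex tiebreak) = job_A

Answer: job_A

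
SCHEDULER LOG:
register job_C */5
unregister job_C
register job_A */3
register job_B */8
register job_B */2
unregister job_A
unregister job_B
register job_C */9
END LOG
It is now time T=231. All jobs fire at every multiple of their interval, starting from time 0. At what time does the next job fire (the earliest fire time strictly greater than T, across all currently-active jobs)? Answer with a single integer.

Answer: 234

Derivation:
Op 1: register job_C */5 -> active={job_C:*/5}
Op 2: unregister job_C -> active={}
Op 3: register job_A */3 -> active={job_A:*/3}
Op 4: register job_B */8 -> active={job_A:*/3, job_B:*/8}
Op 5: register job_B */2 -> active={job_A:*/3, job_B:*/2}
Op 6: unregister job_A -> active={job_B:*/2}
Op 7: unregister job_B -> active={}
Op 8: register job_C */9 -> active={job_C:*/9}
  job_C: interval 9, next fire after T=231 is 234
Earliest fire time = 234 (job job_C)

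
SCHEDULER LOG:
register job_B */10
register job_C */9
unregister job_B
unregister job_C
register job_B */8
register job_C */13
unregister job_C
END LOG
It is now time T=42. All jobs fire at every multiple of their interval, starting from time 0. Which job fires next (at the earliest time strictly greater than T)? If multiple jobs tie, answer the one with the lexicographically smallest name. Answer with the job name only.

Op 1: register job_B */10 -> active={job_B:*/10}
Op 2: register job_C */9 -> active={job_B:*/10, job_C:*/9}
Op 3: unregister job_B -> active={job_C:*/9}
Op 4: unregister job_C -> active={}
Op 5: register job_B */8 -> active={job_B:*/8}
Op 6: register job_C */13 -> active={job_B:*/8, job_C:*/13}
Op 7: unregister job_C -> active={job_B:*/8}
  job_B: interval 8, next fire after T=42 is 48
Earliest = 48, winner (lex tiebreak) = job_B

Answer: job_B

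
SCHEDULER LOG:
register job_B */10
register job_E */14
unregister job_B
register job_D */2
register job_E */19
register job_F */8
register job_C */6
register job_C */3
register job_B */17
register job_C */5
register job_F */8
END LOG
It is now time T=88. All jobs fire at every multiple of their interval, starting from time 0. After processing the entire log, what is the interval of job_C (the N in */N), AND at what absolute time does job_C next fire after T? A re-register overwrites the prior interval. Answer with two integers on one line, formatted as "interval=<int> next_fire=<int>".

Op 1: register job_B */10 -> active={job_B:*/10}
Op 2: register job_E */14 -> active={job_B:*/10, job_E:*/14}
Op 3: unregister job_B -> active={job_E:*/14}
Op 4: register job_D */2 -> active={job_D:*/2, job_E:*/14}
Op 5: register job_E */19 -> active={job_D:*/2, job_E:*/19}
Op 6: register job_F */8 -> active={job_D:*/2, job_E:*/19, job_F:*/8}
Op 7: register job_C */6 -> active={job_C:*/6, job_D:*/2, job_E:*/19, job_F:*/8}
Op 8: register job_C */3 -> active={job_C:*/3, job_D:*/2, job_E:*/19, job_F:*/8}
Op 9: register job_B */17 -> active={job_B:*/17, job_C:*/3, job_D:*/2, job_E:*/19, job_F:*/8}
Op 10: register job_C */5 -> active={job_B:*/17, job_C:*/5, job_D:*/2, job_E:*/19, job_F:*/8}
Op 11: register job_F */8 -> active={job_B:*/17, job_C:*/5, job_D:*/2, job_E:*/19, job_F:*/8}
Final interval of job_C = 5
Next fire of job_C after T=88: (88//5+1)*5 = 90

Answer: interval=5 next_fire=90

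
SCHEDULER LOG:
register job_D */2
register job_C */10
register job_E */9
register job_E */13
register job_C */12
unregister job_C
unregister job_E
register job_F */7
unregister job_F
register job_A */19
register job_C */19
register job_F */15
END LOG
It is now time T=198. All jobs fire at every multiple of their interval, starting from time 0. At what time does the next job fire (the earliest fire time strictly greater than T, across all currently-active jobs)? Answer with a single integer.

Op 1: register job_D */2 -> active={job_D:*/2}
Op 2: register job_C */10 -> active={job_C:*/10, job_D:*/2}
Op 3: register job_E */9 -> active={job_C:*/10, job_D:*/2, job_E:*/9}
Op 4: register job_E */13 -> active={job_C:*/10, job_D:*/2, job_E:*/13}
Op 5: register job_C */12 -> active={job_C:*/12, job_D:*/2, job_E:*/13}
Op 6: unregister job_C -> active={job_D:*/2, job_E:*/13}
Op 7: unregister job_E -> active={job_D:*/2}
Op 8: register job_F */7 -> active={job_D:*/2, job_F:*/7}
Op 9: unregister job_F -> active={job_D:*/2}
Op 10: register job_A */19 -> active={job_A:*/19, job_D:*/2}
Op 11: register job_C */19 -> active={job_A:*/19, job_C:*/19, job_D:*/2}
Op 12: register job_F */15 -> active={job_A:*/19, job_C:*/19, job_D:*/2, job_F:*/15}
  job_A: interval 19, next fire after T=198 is 209
  job_C: interval 19, next fire after T=198 is 209
  job_D: interval 2, next fire after T=198 is 200
  job_F: interval 15, next fire after T=198 is 210
Earliest fire time = 200 (job job_D)

Answer: 200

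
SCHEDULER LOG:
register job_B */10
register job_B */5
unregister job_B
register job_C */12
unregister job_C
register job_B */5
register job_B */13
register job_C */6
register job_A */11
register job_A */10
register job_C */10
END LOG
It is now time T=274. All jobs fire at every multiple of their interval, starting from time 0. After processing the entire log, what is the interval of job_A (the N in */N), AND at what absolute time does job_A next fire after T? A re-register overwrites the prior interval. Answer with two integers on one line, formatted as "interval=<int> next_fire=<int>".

Answer: interval=10 next_fire=280

Derivation:
Op 1: register job_B */10 -> active={job_B:*/10}
Op 2: register job_B */5 -> active={job_B:*/5}
Op 3: unregister job_B -> active={}
Op 4: register job_C */12 -> active={job_C:*/12}
Op 5: unregister job_C -> active={}
Op 6: register job_B */5 -> active={job_B:*/5}
Op 7: register job_B */13 -> active={job_B:*/13}
Op 8: register job_C */6 -> active={job_B:*/13, job_C:*/6}
Op 9: register job_A */11 -> active={job_A:*/11, job_B:*/13, job_C:*/6}
Op 10: register job_A */10 -> active={job_A:*/10, job_B:*/13, job_C:*/6}
Op 11: register job_C */10 -> active={job_A:*/10, job_B:*/13, job_C:*/10}
Final interval of job_A = 10
Next fire of job_A after T=274: (274//10+1)*10 = 280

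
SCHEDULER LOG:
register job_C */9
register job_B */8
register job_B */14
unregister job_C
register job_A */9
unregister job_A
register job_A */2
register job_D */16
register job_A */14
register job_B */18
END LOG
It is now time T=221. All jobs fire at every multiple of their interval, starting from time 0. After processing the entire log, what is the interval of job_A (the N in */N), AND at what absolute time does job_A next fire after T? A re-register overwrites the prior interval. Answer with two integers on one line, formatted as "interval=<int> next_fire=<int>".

Answer: interval=14 next_fire=224

Derivation:
Op 1: register job_C */9 -> active={job_C:*/9}
Op 2: register job_B */8 -> active={job_B:*/8, job_C:*/9}
Op 3: register job_B */14 -> active={job_B:*/14, job_C:*/9}
Op 4: unregister job_C -> active={job_B:*/14}
Op 5: register job_A */9 -> active={job_A:*/9, job_B:*/14}
Op 6: unregister job_A -> active={job_B:*/14}
Op 7: register job_A */2 -> active={job_A:*/2, job_B:*/14}
Op 8: register job_D */16 -> active={job_A:*/2, job_B:*/14, job_D:*/16}
Op 9: register job_A */14 -> active={job_A:*/14, job_B:*/14, job_D:*/16}
Op 10: register job_B */18 -> active={job_A:*/14, job_B:*/18, job_D:*/16}
Final interval of job_A = 14
Next fire of job_A after T=221: (221//14+1)*14 = 224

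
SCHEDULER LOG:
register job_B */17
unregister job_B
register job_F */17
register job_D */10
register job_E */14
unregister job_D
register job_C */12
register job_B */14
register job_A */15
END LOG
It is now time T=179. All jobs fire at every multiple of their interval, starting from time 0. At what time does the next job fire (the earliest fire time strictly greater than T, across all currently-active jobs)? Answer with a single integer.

Answer: 180

Derivation:
Op 1: register job_B */17 -> active={job_B:*/17}
Op 2: unregister job_B -> active={}
Op 3: register job_F */17 -> active={job_F:*/17}
Op 4: register job_D */10 -> active={job_D:*/10, job_F:*/17}
Op 5: register job_E */14 -> active={job_D:*/10, job_E:*/14, job_F:*/17}
Op 6: unregister job_D -> active={job_E:*/14, job_F:*/17}
Op 7: register job_C */12 -> active={job_C:*/12, job_E:*/14, job_F:*/17}
Op 8: register job_B */14 -> active={job_B:*/14, job_C:*/12, job_E:*/14, job_F:*/17}
Op 9: register job_A */15 -> active={job_A:*/15, job_B:*/14, job_C:*/12, job_E:*/14, job_F:*/17}
  job_A: interval 15, next fire after T=179 is 180
  job_B: interval 14, next fire after T=179 is 182
  job_C: interval 12, next fire after T=179 is 180
  job_E: interval 14, next fire after T=179 is 182
  job_F: interval 17, next fire after T=179 is 187
Earliest fire time = 180 (job job_A)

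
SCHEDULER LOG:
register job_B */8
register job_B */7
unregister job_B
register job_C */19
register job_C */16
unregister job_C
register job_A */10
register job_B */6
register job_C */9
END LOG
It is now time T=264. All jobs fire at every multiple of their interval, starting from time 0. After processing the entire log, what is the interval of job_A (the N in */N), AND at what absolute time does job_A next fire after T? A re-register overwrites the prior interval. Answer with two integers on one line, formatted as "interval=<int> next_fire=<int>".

Op 1: register job_B */8 -> active={job_B:*/8}
Op 2: register job_B */7 -> active={job_B:*/7}
Op 3: unregister job_B -> active={}
Op 4: register job_C */19 -> active={job_C:*/19}
Op 5: register job_C */16 -> active={job_C:*/16}
Op 6: unregister job_C -> active={}
Op 7: register job_A */10 -> active={job_A:*/10}
Op 8: register job_B */6 -> active={job_A:*/10, job_B:*/6}
Op 9: register job_C */9 -> active={job_A:*/10, job_B:*/6, job_C:*/9}
Final interval of job_A = 10
Next fire of job_A after T=264: (264//10+1)*10 = 270

Answer: interval=10 next_fire=270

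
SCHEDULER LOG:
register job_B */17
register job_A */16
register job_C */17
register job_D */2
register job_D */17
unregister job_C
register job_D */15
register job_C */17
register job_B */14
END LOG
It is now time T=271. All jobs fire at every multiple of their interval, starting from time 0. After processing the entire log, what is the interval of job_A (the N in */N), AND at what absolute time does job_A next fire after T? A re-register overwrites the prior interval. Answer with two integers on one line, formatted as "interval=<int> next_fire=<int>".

Op 1: register job_B */17 -> active={job_B:*/17}
Op 2: register job_A */16 -> active={job_A:*/16, job_B:*/17}
Op 3: register job_C */17 -> active={job_A:*/16, job_B:*/17, job_C:*/17}
Op 4: register job_D */2 -> active={job_A:*/16, job_B:*/17, job_C:*/17, job_D:*/2}
Op 5: register job_D */17 -> active={job_A:*/16, job_B:*/17, job_C:*/17, job_D:*/17}
Op 6: unregister job_C -> active={job_A:*/16, job_B:*/17, job_D:*/17}
Op 7: register job_D */15 -> active={job_A:*/16, job_B:*/17, job_D:*/15}
Op 8: register job_C */17 -> active={job_A:*/16, job_B:*/17, job_C:*/17, job_D:*/15}
Op 9: register job_B */14 -> active={job_A:*/16, job_B:*/14, job_C:*/17, job_D:*/15}
Final interval of job_A = 16
Next fire of job_A after T=271: (271//16+1)*16 = 272

Answer: interval=16 next_fire=272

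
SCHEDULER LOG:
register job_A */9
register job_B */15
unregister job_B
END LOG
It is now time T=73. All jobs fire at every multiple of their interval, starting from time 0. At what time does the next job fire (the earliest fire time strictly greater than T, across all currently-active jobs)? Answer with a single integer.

Op 1: register job_A */9 -> active={job_A:*/9}
Op 2: register job_B */15 -> active={job_A:*/9, job_B:*/15}
Op 3: unregister job_B -> active={job_A:*/9}
  job_A: interval 9, next fire after T=73 is 81
Earliest fire time = 81 (job job_A)

Answer: 81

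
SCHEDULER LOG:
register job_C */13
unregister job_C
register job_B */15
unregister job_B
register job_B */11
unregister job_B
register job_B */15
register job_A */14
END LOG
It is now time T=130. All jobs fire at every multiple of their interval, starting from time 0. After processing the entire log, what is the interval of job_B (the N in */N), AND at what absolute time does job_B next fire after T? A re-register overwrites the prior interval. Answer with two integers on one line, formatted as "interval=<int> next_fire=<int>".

Op 1: register job_C */13 -> active={job_C:*/13}
Op 2: unregister job_C -> active={}
Op 3: register job_B */15 -> active={job_B:*/15}
Op 4: unregister job_B -> active={}
Op 5: register job_B */11 -> active={job_B:*/11}
Op 6: unregister job_B -> active={}
Op 7: register job_B */15 -> active={job_B:*/15}
Op 8: register job_A */14 -> active={job_A:*/14, job_B:*/15}
Final interval of job_B = 15
Next fire of job_B after T=130: (130//15+1)*15 = 135

Answer: interval=15 next_fire=135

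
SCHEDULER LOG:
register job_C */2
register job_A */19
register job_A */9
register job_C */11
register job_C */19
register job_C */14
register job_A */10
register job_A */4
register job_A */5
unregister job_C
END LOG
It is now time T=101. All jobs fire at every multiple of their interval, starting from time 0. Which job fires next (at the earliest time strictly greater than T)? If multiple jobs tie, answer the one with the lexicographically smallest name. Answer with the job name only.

Answer: job_A

Derivation:
Op 1: register job_C */2 -> active={job_C:*/2}
Op 2: register job_A */19 -> active={job_A:*/19, job_C:*/2}
Op 3: register job_A */9 -> active={job_A:*/9, job_C:*/2}
Op 4: register job_C */11 -> active={job_A:*/9, job_C:*/11}
Op 5: register job_C */19 -> active={job_A:*/9, job_C:*/19}
Op 6: register job_C */14 -> active={job_A:*/9, job_C:*/14}
Op 7: register job_A */10 -> active={job_A:*/10, job_C:*/14}
Op 8: register job_A */4 -> active={job_A:*/4, job_C:*/14}
Op 9: register job_A */5 -> active={job_A:*/5, job_C:*/14}
Op 10: unregister job_C -> active={job_A:*/5}
  job_A: interval 5, next fire after T=101 is 105
Earliest = 105, winner (lex tiebreak) = job_A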